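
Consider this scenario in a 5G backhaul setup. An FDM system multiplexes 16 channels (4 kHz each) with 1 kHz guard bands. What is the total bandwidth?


Given: 16 channels, 4 kHz each, guard = 1 kHz
Channel bandwidth = 16 * 4 = 64 kHz
Guard bands = 15 gaps * 1 kHz = 15 kHz
Total = 64 + 15 = 79 kHz

79


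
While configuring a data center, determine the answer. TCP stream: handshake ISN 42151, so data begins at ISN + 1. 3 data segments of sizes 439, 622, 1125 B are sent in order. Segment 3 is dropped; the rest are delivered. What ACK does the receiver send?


SYN uses sequence number 42151; first data byte = ISN + 1 = 42152.
Segment 1: SEQ = 42152, len = 439 B, covers [42152, 42590]
Segment 2: SEQ = 42591, len = 622 B, covers [42591, 43212]
Segment 3: SEQ = 43213, len = 1125 B, covers [43213, 44337] [LOST]
In-order data received: bytes [42152, 43212] (segments 1..2).
Segment 3 missing -> gap begins at byte 43213.
Cumulative ACK = next expected in-order byte = 42152 + 439 + 622 = 43213

43213


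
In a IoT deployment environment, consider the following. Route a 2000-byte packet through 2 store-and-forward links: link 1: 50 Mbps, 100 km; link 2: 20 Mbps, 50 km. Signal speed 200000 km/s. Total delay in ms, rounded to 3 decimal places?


Packet = 2000 bytes = 16000 bits. Store-and-forward: sum (t_trans + t_prop) per link.
Link 1: t_trans = 16000/(50*10^6) s = 0.3200 ms; t_prop = 100/200000 s = 0.5000 ms; subtotal = 0.8200 ms
Link 2: t_trans = 16000/(20*10^6) s = 0.8000 ms; t_prop = 50/200000 s = 0.2500 ms; subtotal = 1.0500 ms
End-to-end = 0.8200 + 1.0500 = 1.8700 ms -> 1.870 ms (3 dp)

1.870


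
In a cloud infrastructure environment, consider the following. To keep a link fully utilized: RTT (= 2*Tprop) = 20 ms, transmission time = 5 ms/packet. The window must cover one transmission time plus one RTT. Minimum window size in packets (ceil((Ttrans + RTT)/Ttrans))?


Given: Ttrans = 5 ms, RTT = 20 ms (= 2 * Tprop, Tprop = 10 ms)
Time until first ACK returns = Ttrans + RTT = 5 + 20 = 25 ms
Need W * Ttrans >= Ttrans + RTT  ->  W >= (Ttrans + RTT) / Ttrans
(Ttrans + RTT) / Ttrans = 25 / 5 = 5
W_min = ceil(5) = 5

5


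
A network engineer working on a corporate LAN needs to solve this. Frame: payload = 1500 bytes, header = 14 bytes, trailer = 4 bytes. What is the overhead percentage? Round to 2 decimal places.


Given: payload = 1500 B, header = 14 B, trailer = 4 B
Overhead bytes = header + trailer = 14 + 4 = 18
Total frame = payload + overhead = 1500 + 18 = 1518
Overhead % = 18 / 1518 * 100 = 1.1858% -> 1.19% (2 dp)

1.19


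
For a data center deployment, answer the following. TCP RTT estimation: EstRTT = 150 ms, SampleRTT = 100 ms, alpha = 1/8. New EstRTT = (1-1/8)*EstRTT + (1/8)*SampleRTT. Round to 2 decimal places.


Given: EstRTT = 150 ms, SampleRTT = 100 ms, alpha = 1/8
New EstRTT = (1 - alpha) * EstRTT + alpha * SampleRTT
(7/8) * 150 = 131.25
(1/8) * 100 = 12.5
New EstRTT = 131.25 + 12.5 = 143.75 ms -> 143.75 ms (2 dp)

143.75


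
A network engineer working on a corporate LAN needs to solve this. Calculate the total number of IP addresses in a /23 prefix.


Given: CIDR prefix /23
Host bits = 32 - 23 = 9
Total addresses = 2^9 = 512

512


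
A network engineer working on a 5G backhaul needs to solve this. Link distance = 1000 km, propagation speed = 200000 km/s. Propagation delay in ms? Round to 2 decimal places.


Given: distance = 1000 km, speed = 200000 km/s
Delay = distance / speed = 1000 / 200000 seconds
Delay in ms = 1000 * 1000 / 200000
Delay = 5.0000 ms
Rounded to 2 dp = 5.00 ms

5.00


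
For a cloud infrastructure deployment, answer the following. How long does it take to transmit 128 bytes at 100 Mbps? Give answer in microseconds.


Given: packet = 128 bytes, bandwidth = 100 Mbps
Packet in bits = 128 * 8 = 1024 bits
Bandwidth = 100 * 10^6 = 100000000 bps
Time = 1024 / 100000000 seconds
Time in us = 1024 * 10^6 / 100000000 = 10.24

10.24


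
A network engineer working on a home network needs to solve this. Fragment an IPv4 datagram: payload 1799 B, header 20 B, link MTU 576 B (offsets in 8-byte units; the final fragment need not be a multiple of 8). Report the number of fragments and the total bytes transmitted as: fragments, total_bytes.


Max data per non-final fragment = floor((MTU - header)/8)*8 = floor((576 - 20)/8)*8 = floor(556/8)*8 = 552 B
Final fragment needs no 8-byte alignment: it can carry up to MTU - header = 556 B
Non-final fragments needed = ceil((payload - 556) / 552) = ceil(1243/552) = ceil(2.2518) = 3
Number of fragments = 3 + 1 = 4
Fragment sizes (data): 3 * 552 B + 143 B (last, 143 <= 556 OK)
Total bytes sent = payload + n_frags * header = 1799 + 4*20 = 1799 + 80 = 1879 B

4, 1879


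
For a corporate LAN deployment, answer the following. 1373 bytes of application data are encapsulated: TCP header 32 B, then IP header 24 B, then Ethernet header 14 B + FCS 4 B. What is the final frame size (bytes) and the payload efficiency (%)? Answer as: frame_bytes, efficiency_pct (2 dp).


TCP segment = 1373 + 32 = 1405 B
IP packet = 1405 + 24 = 1429 B
Ethernet frame = 1429 + 14 + 4 = 1447 B
Efficiency = app / frame = 1373 / 1447 = 0.948860 = 94.8860% -> 94.89% (2 dp)

1447, 94.89


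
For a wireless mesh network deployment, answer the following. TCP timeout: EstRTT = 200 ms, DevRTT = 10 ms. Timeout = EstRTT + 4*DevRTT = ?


Given: EstRTT = 200 ms, DevRTT = 10 ms
Timeout = EstRTT + 4 * DevRTT
4 * DevRTT = 4 * 10 = 40
Timeout = 200 + 40 = 240 ms

240


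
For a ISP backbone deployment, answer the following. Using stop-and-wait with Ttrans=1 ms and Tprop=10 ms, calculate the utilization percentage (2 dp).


Given: Ttrans = 1 ms, Tprop = 10 ms
RTT = 2 * Tprop = 2 * 10 = 20 ms
U = Ttrans / (Ttrans + RTT)
U = 1 / (1 + 20)
U = 1 / 21 = 0.047619
U% = 4.76%

4.76


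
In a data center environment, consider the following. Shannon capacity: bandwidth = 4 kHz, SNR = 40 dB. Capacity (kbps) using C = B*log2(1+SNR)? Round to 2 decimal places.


Given: B = 4 kHz, SNR = 40 dB
SNR linear = 10^(40/10) = 10000
1 + SNR = 10001
log2(10001) = 13.2878566418
C = 4 * 1000 * 13.2878566418 = 53151.4266 bps
C = 53.151427 kbps -> 53.15 kbps (2 dp)

53.15


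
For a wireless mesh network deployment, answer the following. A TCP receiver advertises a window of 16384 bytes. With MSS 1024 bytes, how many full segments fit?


Given: RWND = 16384 bytes, MSS = 1024 bytes
Full segments = floor(RWND / MSS)
Full segments = floor(16384 / 1024)
Full segments = floor(16.0) = 16

16


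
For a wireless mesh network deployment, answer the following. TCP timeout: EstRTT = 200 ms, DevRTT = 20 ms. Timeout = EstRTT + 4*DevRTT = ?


Given: EstRTT = 200 ms, DevRTT = 20 ms
Timeout = EstRTT + 4 * DevRTT
4 * DevRTT = 4 * 20 = 80
Timeout = 200 + 80 = 280 ms

280


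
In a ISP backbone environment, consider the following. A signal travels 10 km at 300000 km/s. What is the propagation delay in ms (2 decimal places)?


Given: distance = 10 km, speed = 300000 km/s
Delay = distance / speed = 10 / 300000 seconds
Delay in ms = 10 * 1000 / 300000
Delay = 0.0333 ms
Rounded to 2 dp = 0.03 ms

0.03


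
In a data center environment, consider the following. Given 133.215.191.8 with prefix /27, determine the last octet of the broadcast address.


Given: IP = 133.215.191.8, prefix = /27
Host bits = 32 - 27 = 5
Network last octet = 8 AND mask = 0
Host part size = 2^5 - 1 = 31
Broadcast last octet = 0 OR 31 = 31

31


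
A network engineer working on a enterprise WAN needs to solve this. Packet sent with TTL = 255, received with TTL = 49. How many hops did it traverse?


Given: initial TTL = 255, received TTL = 49
Hops = initial TTL - received TTL
Hops = 255 - 49 = 206

206


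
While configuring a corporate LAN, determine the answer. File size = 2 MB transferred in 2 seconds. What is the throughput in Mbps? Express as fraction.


Given: file = 2 MB, time = 2 s
File in Mb = 2 * 8 = 16 Mb
Throughput = 16 / 2 Mbps
Throughput = 8 Mbps

8


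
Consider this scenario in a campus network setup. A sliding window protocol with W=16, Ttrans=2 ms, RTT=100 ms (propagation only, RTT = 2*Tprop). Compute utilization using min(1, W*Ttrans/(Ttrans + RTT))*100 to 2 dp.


Given: W = 16, Ttrans = 2 ms, RTT = 100 ms (= 2 * Tprop, Tprop = 50 ms)
Cycle time = Ttrans + RTT = 2 + 100 = 102 ms (first packet sent until its ACK returns)
W * Ttrans = 16 * 2 = 32 ms of sending per cycle
W * Ttrans / (Ttrans + RTT) = 32 / 102 = 0.313725
U = min(1, 0.313725) = 0.313725
U% = 31.37%

31.37


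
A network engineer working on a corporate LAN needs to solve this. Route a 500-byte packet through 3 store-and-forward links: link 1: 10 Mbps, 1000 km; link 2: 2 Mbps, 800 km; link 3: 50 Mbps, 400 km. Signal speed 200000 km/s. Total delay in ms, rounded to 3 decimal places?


Packet = 500 bytes = 4000 bits. Store-and-forward: sum (t_trans + t_prop) per link.
Link 1: t_trans = 4000/(10*10^6) s = 0.4000 ms; t_prop = 1000/200000 s = 5.0000 ms; subtotal = 5.4000 ms
Link 2: t_trans = 4000/(2*10^6) s = 2.0000 ms; t_prop = 800/200000 s = 4.0000 ms; subtotal = 6.0000 ms
Link 3: t_trans = 4000/(50*10^6) s = 0.0800 ms; t_prop = 400/200000 s = 2.0000 ms; subtotal = 2.0800 ms
End-to-end = 5.4000 + 6.0000 + 2.0800 = 13.4800 ms -> 13.480 ms (3 dp)

13.480


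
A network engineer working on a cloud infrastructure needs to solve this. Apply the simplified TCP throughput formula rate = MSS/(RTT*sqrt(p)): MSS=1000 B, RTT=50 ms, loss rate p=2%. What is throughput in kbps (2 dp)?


Given: MSS = 1000 bytes, RTT = 50 ms, loss = 2%
RTT in seconds = 50 / 1000 = 0.05
Loss rate = 2% = 0.02
sqrt(loss) = sqrt(0.02) = 0.141421356237
Throughput (bytes/s) = 1000 / (0.05 * 0.141421356237) = 141421.3562
Throughput (kbps) = 141421.3562 * 8 / 1000 = 1131.370850 -> 1131.37 kbps (2 dp)

1131.37


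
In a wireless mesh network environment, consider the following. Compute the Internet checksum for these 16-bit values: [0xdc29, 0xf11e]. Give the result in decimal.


Given words: [0xdc29, 0xf11e]
Step 1: Sum all words
Raw sum = 56361 + 61726 = 118087
Step 2: Fold carry: (52551 + 1) = 52552
One's complement = ~52552 & 0xFFFF = 12983

12983


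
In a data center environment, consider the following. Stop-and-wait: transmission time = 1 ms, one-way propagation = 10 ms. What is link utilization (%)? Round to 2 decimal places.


Given: Ttrans = 1 ms, Tprop = 10 ms
RTT = 2 * Tprop = 2 * 10 = 20 ms
U = Ttrans / (Ttrans + RTT)
U = 1 / (1 + 20)
U = 1 / 21 = 0.047619
U% = 4.76%

4.76


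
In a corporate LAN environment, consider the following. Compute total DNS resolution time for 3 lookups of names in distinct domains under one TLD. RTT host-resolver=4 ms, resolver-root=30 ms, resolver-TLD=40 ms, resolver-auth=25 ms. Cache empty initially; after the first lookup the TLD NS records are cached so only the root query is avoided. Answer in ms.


Lookup 1 (cold cache): local + root + TLD + auth = 4 + 30 + 40 + 25 = 99 ms
Lookups 2..3 (TLD NS cached -> skip root; new domain -> still ask TLD and auth): local + TLD + auth = 4 + 40 + 25 = 69 ms each
Remaining 2 lookups: 2 * 69 = 138 ms
Total = 99 + 138 = 237 ms

237


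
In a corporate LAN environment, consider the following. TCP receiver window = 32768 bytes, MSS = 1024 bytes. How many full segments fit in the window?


Given: RWND = 32768 bytes, MSS = 1024 bytes
Full segments = floor(RWND / MSS)
Full segments = floor(32768 / 1024)
Full segments = floor(32.0) = 32

32


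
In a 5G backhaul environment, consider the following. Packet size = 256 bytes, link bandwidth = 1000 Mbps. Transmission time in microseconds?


Given: packet = 256 bytes, bandwidth = 1000 Mbps
Packet in bits = 256 * 8 = 2048 bits
Bandwidth = 1000 * 10^6 = 1000000000 bps
Time = 2048 / 1000000000 seconds
Time in us = 2048 * 10^6 / 1000000000 = 2.048

2.048


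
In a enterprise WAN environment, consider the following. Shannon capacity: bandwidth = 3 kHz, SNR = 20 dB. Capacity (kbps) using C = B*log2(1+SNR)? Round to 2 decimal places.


Given: B = 3 kHz, SNR = 20 dB
SNR linear = 10^(20/10) = 100
1 + SNR = 101
log2(101) = 6.6582114828
C = 3 * 1000 * 6.6582114828 = 19974.6344 bps
C = 19.974634 kbps -> 19.97 kbps (2 dp)

19.97


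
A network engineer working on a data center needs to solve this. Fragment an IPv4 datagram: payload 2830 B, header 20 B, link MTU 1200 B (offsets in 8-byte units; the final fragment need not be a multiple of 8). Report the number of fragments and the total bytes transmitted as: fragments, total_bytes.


Max data per non-final fragment = floor((MTU - header)/8)*8 = floor((1200 - 20)/8)*8 = floor(1180/8)*8 = 1176 B
Final fragment needs no 8-byte alignment: it can carry up to MTU - header = 1180 B
Non-final fragments needed = ceil((payload - 1180) / 1176) = ceil(1650/1176) = ceil(1.4031) = 2
Number of fragments = 2 + 1 = 3
Fragment sizes (data): 2 * 1176 B + 478 B (last, 478 <= 1180 OK)
Total bytes sent = payload + n_frags * header = 2830 + 3*20 = 2830 + 60 = 2890 B

3, 2890


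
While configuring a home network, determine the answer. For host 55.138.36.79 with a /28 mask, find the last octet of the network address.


Given: IP = 55.138.36.79, prefix = /28
Subnet mask = 255.255.255.240
Last octet of IP: 79
Last octet of mask: 240
Network last octet = 79 AND 240 = 64

64


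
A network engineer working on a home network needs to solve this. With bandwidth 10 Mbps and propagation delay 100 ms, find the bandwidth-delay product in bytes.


Given: bandwidth = 10 Mbps, delay = 100 ms
BDP in bits = 10 * 10^6 * 100 / 1000
BDP in bits = 1000000
BDP in bytes = 1000000 / 8 = 125000

125000


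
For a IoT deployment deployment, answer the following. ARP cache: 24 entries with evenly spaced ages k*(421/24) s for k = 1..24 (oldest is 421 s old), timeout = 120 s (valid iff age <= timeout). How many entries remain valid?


Ages are k * 421/24 s for k = 1..24 (spacing = 17.5417 s).
Entry k is valid iff k * 421/24 <= 120 iff k <= 24 * 120 / 421 = 6.8409
n_valid = floor(6.8409) = 6
(n_stale = 24 - 6 = 18)

6


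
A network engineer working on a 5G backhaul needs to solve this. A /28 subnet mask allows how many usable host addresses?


Given: subnet mask /28
Host bits = 32 - 28 = 4
Total addresses = 2^4 = 16
Usable hosts = 16 - 2 (network + broadcast) = 14

14


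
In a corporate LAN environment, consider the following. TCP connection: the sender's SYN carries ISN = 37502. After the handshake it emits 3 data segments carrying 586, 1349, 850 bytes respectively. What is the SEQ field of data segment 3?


The SYN occupies sequence number ISN = 37502, so the first data byte is ISN + 1 = 37503.
SEQ of data segment i = (ISN + 1) + sum of payload sizes of segments 1..i-1.
Segment 1: SEQ = 37503, payload = 586 bytes
Segment 2: SEQ = 38089, payload = 1349 bytes
Segment 3: SEQ = 39438, payload = 850 bytes
SEQ of segment 3 = 37503 + 586 + 1349 = 39438

39438


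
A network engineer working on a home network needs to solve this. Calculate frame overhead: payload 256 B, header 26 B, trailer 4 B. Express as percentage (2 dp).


Given: payload = 256 B, header = 26 B, trailer = 4 B
Overhead bytes = header + trailer = 26 + 4 = 30
Total frame = payload + overhead = 256 + 30 = 286
Overhead % = 30 / 286 * 100 = 10.4895% -> 10.49% (2 dp)

10.49


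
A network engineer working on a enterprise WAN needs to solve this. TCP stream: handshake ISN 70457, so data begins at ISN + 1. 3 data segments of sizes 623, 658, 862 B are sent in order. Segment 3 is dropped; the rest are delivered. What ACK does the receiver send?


SYN uses sequence number 70457; first data byte = ISN + 1 = 70458.
Segment 1: SEQ = 70458, len = 623 B, covers [70458, 71080]
Segment 2: SEQ = 71081, len = 658 B, covers [71081, 71738]
Segment 3: SEQ = 71739, len = 862 B, covers [71739, 72600] [LOST]
In-order data received: bytes [70458, 71738] (segments 1..2).
Segment 3 missing -> gap begins at byte 71739.
Cumulative ACK = next expected in-order byte = 70458 + 623 + 658 = 71739

71739


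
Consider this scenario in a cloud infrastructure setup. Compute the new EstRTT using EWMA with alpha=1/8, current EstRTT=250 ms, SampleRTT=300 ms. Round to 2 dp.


Given: EstRTT = 250 ms, SampleRTT = 300 ms, alpha = 1/8
New EstRTT = (1 - alpha) * EstRTT + alpha * SampleRTT
(7/8) * 250 = 218.75
(1/8) * 300 = 37.5
New EstRTT = 218.75 + 37.5 = 256.25 ms -> 256.25 ms (2 dp)

256.25


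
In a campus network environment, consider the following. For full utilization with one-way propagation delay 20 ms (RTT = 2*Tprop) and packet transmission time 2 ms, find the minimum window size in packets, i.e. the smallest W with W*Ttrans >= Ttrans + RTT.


Given: Ttrans = 2 ms, RTT = 40 ms (= 2 * Tprop, Tprop = 20 ms)
Time until first ACK returns = Ttrans + RTT = 2 + 40 = 42 ms
Need W * Ttrans >= Ttrans + RTT  ->  W >= (Ttrans + RTT) / Ttrans
(Ttrans + RTT) / Ttrans = 42 / 2 = 21
W_min = ceil(21) = 21

21


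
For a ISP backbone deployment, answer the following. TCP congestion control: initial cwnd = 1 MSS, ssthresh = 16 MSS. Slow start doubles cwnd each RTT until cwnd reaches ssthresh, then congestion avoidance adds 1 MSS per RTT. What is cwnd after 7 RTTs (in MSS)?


RTT 0: cwnd = 1 MSS (initial)
RTT 1: cwnd = 2 MSS (slow start, doubled)
RTT 2: cwnd = 4 MSS (slow start, doubled)
RTT 3: cwnd = 8 MSS (slow start, doubled)
RTT 4: cwnd = 16 MSS (slow start, doubled)
RTT 5: cwnd = 17 MSS (congestion avoidance, +1)
RTT 6: cwnd = 18 MSS (congestion avoidance, +1)
RTT 7: cwnd = 19 MSS (congestion avoidance, +1)

19


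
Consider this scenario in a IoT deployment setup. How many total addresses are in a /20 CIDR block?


Given: CIDR prefix /20
Host bits = 32 - 20 = 12
Total addresses = 2^12 = 4096

4096


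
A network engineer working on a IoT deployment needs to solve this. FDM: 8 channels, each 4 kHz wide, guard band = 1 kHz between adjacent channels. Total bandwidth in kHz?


Given: 8 channels, 4 kHz each, guard = 1 kHz
Channel bandwidth = 8 * 4 = 32 kHz
Guard bands = 7 gaps * 1 kHz = 7 kHz
Total = 32 + 7 = 39 kHz

39


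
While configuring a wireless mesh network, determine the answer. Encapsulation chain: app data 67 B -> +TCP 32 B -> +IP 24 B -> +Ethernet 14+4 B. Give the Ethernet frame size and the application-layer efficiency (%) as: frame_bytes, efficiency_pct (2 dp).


TCP segment = 67 + 32 = 99 B
IP packet = 99 + 24 = 123 B
Ethernet frame = 123 + 14 + 4 = 141 B
Efficiency = app / frame = 67 / 141 = 0.475177 = 47.5177% -> 47.52% (2 dp)

141, 47.52


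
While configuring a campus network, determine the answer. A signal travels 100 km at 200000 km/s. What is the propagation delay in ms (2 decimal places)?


Given: distance = 100 km, speed = 200000 km/s
Delay = distance / speed = 100 / 200000 seconds
Delay in ms = 100 * 1000 / 200000
Delay = 0.5000 ms
Rounded to 2 dp = 0.50 ms

0.50


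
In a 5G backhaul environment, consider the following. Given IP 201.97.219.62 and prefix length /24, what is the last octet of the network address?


Given: IP = 201.97.219.62, prefix = /24
Subnet mask = 255.255.255.0
Last octet of IP: 62
Last octet of mask: 0
Network last octet = 62 AND 0 = 0

0


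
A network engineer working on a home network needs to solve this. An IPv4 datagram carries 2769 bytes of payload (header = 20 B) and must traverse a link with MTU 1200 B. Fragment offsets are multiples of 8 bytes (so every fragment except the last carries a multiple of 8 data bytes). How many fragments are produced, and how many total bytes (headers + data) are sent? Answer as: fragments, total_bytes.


Max data per non-final fragment = floor((MTU - header)/8)*8 = floor((1200 - 20)/8)*8 = floor(1180/8)*8 = 1176 B
Final fragment needs no 8-byte alignment: it can carry up to MTU - header = 1180 B
Non-final fragments needed = ceil((payload - 1180) / 1176) = ceil(1589/1176) = ceil(1.3512) = 2
Number of fragments = 2 + 1 = 3
Fragment sizes (data): 2 * 1176 B + 417 B (last, 417 <= 1180 OK)
Total bytes sent = payload + n_frags * header = 2769 + 3*20 = 2769 + 60 = 2829 B

3, 2829


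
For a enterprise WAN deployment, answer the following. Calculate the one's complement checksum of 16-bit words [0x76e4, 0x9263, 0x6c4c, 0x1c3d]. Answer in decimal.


Given words: [0x76e4, 0x9263, 0x6c4c, 0x1c3d]
Step 1: Sum all words
Raw sum = 30436 + 37475 + 27724 + 7229 = 102864
Step 2: Fold carry: (37328 + 1) = 37329
One's complement = ~37329 & 0xFFFF = 28206

28206


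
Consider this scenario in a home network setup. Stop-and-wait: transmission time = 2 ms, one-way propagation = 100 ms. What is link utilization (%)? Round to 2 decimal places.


Given: Ttrans = 2 ms, Tprop = 100 ms
RTT = 2 * Tprop = 2 * 100 = 200 ms
U = Ttrans / (Ttrans + RTT)
U = 2 / (2 + 200)
U = 2 / 202 = 0.009901
U% = 0.99%

0.99


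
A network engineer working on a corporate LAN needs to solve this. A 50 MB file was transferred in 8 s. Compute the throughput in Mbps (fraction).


Given: file = 50 MB, time = 8 s
File in Mb = 50 * 8 = 400 Mb
Throughput = 400 / 8 Mbps
Throughput = 50 Mbps

50


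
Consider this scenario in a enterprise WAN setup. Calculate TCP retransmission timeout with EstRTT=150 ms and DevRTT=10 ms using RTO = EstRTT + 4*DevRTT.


Given: EstRTT = 150 ms, DevRTT = 10 ms
Timeout = EstRTT + 4 * DevRTT
4 * DevRTT = 4 * 10 = 40
Timeout = 150 + 40 = 190 ms

190


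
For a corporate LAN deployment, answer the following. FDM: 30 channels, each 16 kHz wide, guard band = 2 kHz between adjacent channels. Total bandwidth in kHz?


Given: 30 channels, 16 kHz each, guard = 2 kHz
Channel bandwidth = 30 * 16 = 480 kHz
Guard bands = 29 gaps * 2 kHz = 58 kHz
Total = 480 + 58 = 538 kHz

538


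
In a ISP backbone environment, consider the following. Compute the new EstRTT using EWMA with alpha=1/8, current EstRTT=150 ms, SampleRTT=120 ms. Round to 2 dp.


Given: EstRTT = 150 ms, SampleRTT = 120 ms, alpha = 1/8
New EstRTT = (1 - alpha) * EstRTT + alpha * SampleRTT
(7/8) * 150 = 131.25
(1/8) * 120 = 15
New EstRTT = 131.25 + 15 = 146.25 ms -> 146.25 ms (2 dp)

146.25


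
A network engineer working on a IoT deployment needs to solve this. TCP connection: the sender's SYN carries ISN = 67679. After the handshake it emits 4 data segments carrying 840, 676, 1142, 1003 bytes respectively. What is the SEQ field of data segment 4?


The SYN occupies sequence number ISN = 67679, so the first data byte is ISN + 1 = 67680.
SEQ of data segment i = (ISN + 1) + sum of payload sizes of segments 1..i-1.
Segment 1: SEQ = 67680, payload = 840 bytes
Segment 2: SEQ = 68520, payload = 676 bytes
Segment 3: SEQ = 69196, payload = 1142 bytes
Segment 4: SEQ = 70338, payload = 1003 bytes
SEQ of segment 4 = 67680 + 840 + 676 + 1142 = 70338

70338


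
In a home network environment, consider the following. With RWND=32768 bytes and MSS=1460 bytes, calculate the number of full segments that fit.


Given: RWND = 32768 bytes, MSS = 1460 bytes
Full segments = floor(RWND / MSS)
Full segments = floor(32768 / 1460)
Full segments = floor(22.4438) = 22

22


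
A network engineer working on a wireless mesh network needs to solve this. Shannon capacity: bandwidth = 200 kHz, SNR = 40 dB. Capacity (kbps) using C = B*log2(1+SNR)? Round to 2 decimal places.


Given: B = 200 kHz, SNR = 40 dB
SNR linear = 10^(40/10) = 10000
1 + SNR = 10001
log2(10001) = 13.2878566418
C = 200 * 1000 * 13.2878566418 = 2657571.3284 bps
C = 2657.571328 kbps -> 2657.57 kbps (2 dp)

2657.57


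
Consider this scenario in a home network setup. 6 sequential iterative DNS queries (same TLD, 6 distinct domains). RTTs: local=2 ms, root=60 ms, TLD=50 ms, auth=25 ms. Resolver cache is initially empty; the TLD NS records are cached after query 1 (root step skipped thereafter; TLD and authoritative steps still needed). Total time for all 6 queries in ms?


Lookup 1 (cold cache): local + root + TLD + auth = 2 + 60 + 50 + 25 = 137 ms
Lookups 2..6 (TLD NS cached -> skip root; new domain -> still ask TLD and auth): local + TLD + auth = 2 + 50 + 25 = 77 ms each
Remaining 5 lookups: 5 * 77 = 385 ms
Total = 137 + 385 = 522 ms

522


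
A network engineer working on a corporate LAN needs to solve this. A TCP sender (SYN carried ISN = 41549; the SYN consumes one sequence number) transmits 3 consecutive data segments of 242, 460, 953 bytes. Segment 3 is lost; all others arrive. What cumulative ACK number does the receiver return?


SYN uses sequence number 41549; first data byte = ISN + 1 = 41550.
Segment 1: SEQ = 41550, len = 242 B, covers [41550, 41791]
Segment 2: SEQ = 41792, len = 460 B, covers [41792, 42251]
Segment 3: SEQ = 42252, len = 953 B, covers [42252, 43204] [LOST]
In-order data received: bytes [41550, 42251] (segments 1..2).
Segment 3 missing -> gap begins at byte 42252.
Cumulative ACK = next expected in-order byte = 41550 + 242 + 460 = 42252

42252


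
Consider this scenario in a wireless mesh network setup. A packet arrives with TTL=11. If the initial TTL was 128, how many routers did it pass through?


Given: initial TTL = 128, received TTL = 11
Hops = initial TTL - received TTL
Hops = 128 - 11 = 117

117


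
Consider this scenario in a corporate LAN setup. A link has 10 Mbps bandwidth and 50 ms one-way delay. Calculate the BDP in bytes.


Given: bandwidth = 10 Mbps, delay = 50 ms
BDP in bits = 10 * 10^6 * 50 / 1000
BDP in bits = 500000
BDP in bytes = 500000 / 8 = 62500

62500


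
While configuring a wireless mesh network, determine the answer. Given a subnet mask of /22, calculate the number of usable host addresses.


Given: subnet mask /22
Host bits = 32 - 22 = 10
Total addresses = 2^10 = 1024
Usable hosts = 1024 - 2 (network + broadcast) = 1022

1022


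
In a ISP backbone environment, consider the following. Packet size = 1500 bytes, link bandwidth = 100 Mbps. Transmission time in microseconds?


Given: packet = 1500 bytes, bandwidth = 100 Mbps
Packet in bits = 1500 * 8 = 12000 bits
Bandwidth = 100 * 10^6 = 100000000 bps
Time = 12000 / 100000000 seconds
Time in us = 12000 * 10^6 / 100000000 = 120

120


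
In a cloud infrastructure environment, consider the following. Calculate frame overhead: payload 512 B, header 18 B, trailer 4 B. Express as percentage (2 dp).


Given: payload = 512 B, header = 18 B, trailer = 4 B
Overhead bytes = header + trailer = 18 + 4 = 22
Total frame = payload + overhead = 512 + 22 = 534
Overhead % = 22 / 534 * 100 = 4.1199% -> 4.12% (2 dp)

4.12


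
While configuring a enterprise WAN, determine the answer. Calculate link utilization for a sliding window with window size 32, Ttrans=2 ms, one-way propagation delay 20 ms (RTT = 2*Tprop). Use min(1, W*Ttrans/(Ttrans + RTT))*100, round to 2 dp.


Given: W = 32, Ttrans = 2 ms, RTT = 40 ms (= 2 * Tprop, Tprop = 20 ms)
Cycle time = Ttrans + RTT = 2 + 40 = 42 ms (first packet sent until its ACK returns)
W * Ttrans = 32 * 2 = 64 ms of sending per cycle
W * Ttrans / (Ttrans + RTT) = 64 / 42 = 1.523810
U = min(1, 1.523810) = 1.000000
U% = 100.00%

100.00


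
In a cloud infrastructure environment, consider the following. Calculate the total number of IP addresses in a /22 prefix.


Given: CIDR prefix /22
Host bits = 32 - 22 = 10
Total addresses = 2^10 = 1024

1024


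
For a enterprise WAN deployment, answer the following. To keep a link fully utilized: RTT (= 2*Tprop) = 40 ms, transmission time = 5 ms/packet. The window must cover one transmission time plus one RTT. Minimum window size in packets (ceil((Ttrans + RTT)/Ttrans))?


Given: Ttrans = 5 ms, RTT = 40 ms (= 2 * Tprop, Tprop = 20 ms)
Time until first ACK returns = Ttrans + RTT = 5 + 40 = 45 ms
Need W * Ttrans >= Ttrans + RTT  ->  W >= (Ttrans + RTT) / Ttrans
(Ttrans + RTT) / Ttrans = 45 / 5 = 9
W_min = ceil(9) = 9

9


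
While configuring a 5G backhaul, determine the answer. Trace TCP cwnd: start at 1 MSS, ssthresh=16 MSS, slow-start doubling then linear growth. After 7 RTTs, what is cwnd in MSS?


RTT 0: cwnd = 1 MSS (initial)
RTT 1: cwnd = 2 MSS (slow start, doubled)
RTT 2: cwnd = 4 MSS (slow start, doubled)
RTT 3: cwnd = 8 MSS (slow start, doubled)
RTT 4: cwnd = 16 MSS (slow start, doubled)
RTT 5: cwnd = 17 MSS (congestion avoidance, +1)
RTT 6: cwnd = 18 MSS (congestion avoidance, +1)
RTT 7: cwnd = 19 MSS (congestion avoidance, +1)

19


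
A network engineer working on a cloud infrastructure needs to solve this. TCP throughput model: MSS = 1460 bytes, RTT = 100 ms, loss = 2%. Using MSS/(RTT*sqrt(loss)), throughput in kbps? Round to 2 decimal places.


Given: MSS = 1460 bytes, RTT = 100 ms, loss = 2%
RTT in seconds = 100 / 1000 = 0.1
Loss rate = 2% = 0.02
sqrt(loss) = sqrt(0.02) = 0.141421356237
Throughput (bytes/s) = 1460 / (0.1 * 0.141421356237) = 103237.5901
Throughput (kbps) = 103237.5901 * 8 / 1000 = 825.900720 -> 825.90 kbps (2 dp)

825.90


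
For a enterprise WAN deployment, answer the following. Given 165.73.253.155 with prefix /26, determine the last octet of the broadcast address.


Given: IP = 165.73.253.155, prefix = /26
Host bits = 32 - 26 = 6
Network last octet = 155 AND mask = 128
Host part size = 2^6 - 1 = 63
Broadcast last octet = 128 OR 63 = 191

191


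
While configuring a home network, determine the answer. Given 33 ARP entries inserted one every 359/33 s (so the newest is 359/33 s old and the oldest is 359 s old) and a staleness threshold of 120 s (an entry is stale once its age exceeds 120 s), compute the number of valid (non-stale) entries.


Ages are k * 359/33 s for k = 1..33 (spacing = 10.8788 s).
Entry k is valid iff k * 359/33 <= 120 iff k <= 33 * 120 / 359 = 11.0306
n_valid = floor(11.0306) = 11
(n_stale = 33 - 11 = 22)

11


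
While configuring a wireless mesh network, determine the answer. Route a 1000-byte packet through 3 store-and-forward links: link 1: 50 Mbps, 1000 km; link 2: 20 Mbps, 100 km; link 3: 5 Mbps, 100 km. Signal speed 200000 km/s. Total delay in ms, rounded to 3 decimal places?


Packet = 1000 bytes = 8000 bits. Store-and-forward: sum (t_trans + t_prop) per link.
Link 1: t_trans = 8000/(50*10^6) s = 0.1600 ms; t_prop = 1000/200000 s = 5.0000 ms; subtotal = 5.1600 ms
Link 2: t_trans = 8000/(20*10^6) s = 0.4000 ms; t_prop = 100/200000 s = 0.5000 ms; subtotal = 0.9000 ms
Link 3: t_trans = 8000/(5*10^6) s = 1.6000 ms; t_prop = 100/200000 s = 0.5000 ms; subtotal = 2.1000 ms
End-to-end = 5.1600 + 0.9000 + 2.1000 = 8.1600 ms -> 8.160 ms (3 dp)

8.160


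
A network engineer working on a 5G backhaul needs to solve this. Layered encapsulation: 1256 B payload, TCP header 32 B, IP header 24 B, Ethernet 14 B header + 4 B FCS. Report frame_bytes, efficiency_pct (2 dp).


TCP segment = 1256 + 32 = 1288 B
IP packet = 1288 + 24 = 1312 B
Ethernet frame = 1312 + 14 + 4 = 1330 B
Efficiency = app / frame = 1256 / 1330 = 0.944361 = 94.4361% -> 94.44% (2 dp)

1330, 94.44


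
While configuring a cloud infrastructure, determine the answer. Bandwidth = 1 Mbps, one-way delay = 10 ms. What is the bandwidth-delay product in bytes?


Given: bandwidth = 1 Mbps, delay = 10 ms
BDP in bits = 1 * 10^6 * 10 / 1000
BDP in bits = 10000
BDP in bytes = 10000 / 8 = 1250

1250


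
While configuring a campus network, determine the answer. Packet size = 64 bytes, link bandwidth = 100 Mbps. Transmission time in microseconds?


Given: packet = 64 bytes, bandwidth = 100 Mbps
Packet in bits = 64 * 8 = 512 bits
Bandwidth = 100 * 10^6 = 100000000 bps
Time = 512 / 100000000 seconds
Time in us = 512 * 10^6 / 100000000 = 5.12

5.12


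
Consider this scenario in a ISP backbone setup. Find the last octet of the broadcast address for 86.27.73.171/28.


Given: IP = 86.27.73.171, prefix = /28
Host bits = 32 - 28 = 4
Network last octet = 171 AND mask = 160
Host part size = 2^4 - 1 = 15
Broadcast last octet = 160 OR 15 = 175

175


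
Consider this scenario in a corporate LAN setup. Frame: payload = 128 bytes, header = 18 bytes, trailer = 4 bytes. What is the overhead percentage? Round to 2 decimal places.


Given: payload = 128 B, header = 18 B, trailer = 4 B
Overhead bytes = header + trailer = 18 + 4 = 22
Total frame = payload + overhead = 128 + 22 = 150
Overhead % = 22 / 150 * 100 = 14.6667% -> 14.67% (2 dp)

14.67


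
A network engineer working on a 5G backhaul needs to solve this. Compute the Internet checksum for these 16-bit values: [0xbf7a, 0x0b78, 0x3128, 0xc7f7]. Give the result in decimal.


Given words: [0xbf7a, 0x0b78, 0x3128, 0xc7f7]
Step 1: Sum all words
Raw sum = 49018 + 2936 + 12584 + 51191 = 115729
Step 2: Fold carry: (50193 + 1) = 50194
One's complement = ~50194 & 0xFFFF = 15341

15341


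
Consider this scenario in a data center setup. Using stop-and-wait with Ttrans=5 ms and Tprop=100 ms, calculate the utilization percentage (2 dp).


Given: Ttrans = 5 ms, Tprop = 100 ms
RTT = 2 * Tprop = 2 * 100 = 200 ms
U = Ttrans / (Ttrans + RTT)
U = 5 / (5 + 200)
U = 5 / 205 = 0.02439
U% = 2.44%

2.44


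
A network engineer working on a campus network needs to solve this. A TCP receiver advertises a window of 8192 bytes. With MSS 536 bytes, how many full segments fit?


Given: RWND = 8192 bytes, MSS = 536 bytes
Full segments = floor(RWND / MSS)
Full segments = floor(8192 / 536)
Full segments = floor(15.2836) = 15

15


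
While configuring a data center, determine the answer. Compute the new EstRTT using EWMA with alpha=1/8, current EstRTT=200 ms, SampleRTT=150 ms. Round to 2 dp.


Given: EstRTT = 200 ms, SampleRTT = 150 ms, alpha = 1/8
New EstRTT = (1 - alpha) * EstRTT + alpha * SampleRTT
(7/8) * 200 = 175
(1/8) * 150 = 18.75
New EstRTT = 175 + 18.75 = 193.75 ms -> 193.75 ms (2 dp)

193.75


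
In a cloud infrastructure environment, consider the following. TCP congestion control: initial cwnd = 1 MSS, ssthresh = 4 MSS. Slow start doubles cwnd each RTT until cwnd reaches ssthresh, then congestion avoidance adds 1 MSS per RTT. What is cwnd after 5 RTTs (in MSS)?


RTT 0: cwnd = 1 MSS (initial)
RTT 1: cwnd = 2 MSS (slow start, doubled)
RTT 2: cwnd = 4 MSS (slow start, doubled)
RTT 3: cwnd = 5 MSS (congestion avoidance, +1)
RTT 4: cwnd = 6 MSS (congestion avoidance, +1)
RTT 5: cwnd = 7 MSS (congestion avoidance, +1)

7


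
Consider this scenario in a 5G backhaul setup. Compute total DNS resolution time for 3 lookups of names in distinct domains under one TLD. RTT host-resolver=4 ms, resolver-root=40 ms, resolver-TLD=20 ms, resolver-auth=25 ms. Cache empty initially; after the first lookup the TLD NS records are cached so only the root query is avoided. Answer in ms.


Lookup 1 (cold cache): local + root + TLD + auth = 4 + 40 + 20 + 25 = 89 ms
Lookups 2..3 (TLD NS cached -> skip root; new domain -> still ask TLD and auth): local + TLD + auth = 4 + 20 + 25 = 49 ms each
Remaining 2 lookups: 2 * 49 = 98 ms
Total = 89 + 98 = 187 ms

187


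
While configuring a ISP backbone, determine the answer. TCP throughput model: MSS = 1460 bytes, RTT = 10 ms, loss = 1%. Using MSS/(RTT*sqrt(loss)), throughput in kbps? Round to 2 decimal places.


Given: MSS = 1460 bytes, RTT = 10 ms, loss = 1%
RTT in seconds = 10 / 1000 = 0.01
Loss rate = 1% = 0.01
sqrt(loss) = sqrt(0.01) = 0.1
Throughput (bytes/s) = 1460 / (0.01 * 0.1) = 1460000.0000
Throughput (kbps) = 1460000.0000 * 8 / 1000 = 11680.000000 -> 11680.00 kbps (2 dp)

11680.00


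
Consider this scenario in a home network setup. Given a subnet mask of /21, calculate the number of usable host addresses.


Given: subnet mask /21
Host bits = 32 - 21 = 11
Total addresses = 2^11 = 2048
Usable hosts = 2048 - 2 (network + broadcast) = 2046

2046


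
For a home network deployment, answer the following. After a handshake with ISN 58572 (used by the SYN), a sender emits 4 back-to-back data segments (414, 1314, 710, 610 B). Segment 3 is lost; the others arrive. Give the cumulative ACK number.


SYN uses sequence number 58572; first data byte = ISN + 1 = 58573.
Segment 1: SEQ = 58573, len = 414 B, covers [58573, 58986]
Segment 2: SEQ = 58987, len = 1314 B, covers [58987, 60300]
Segment 3: SEQ = 60301, len = 710 B, covers [60301, 61010] [LOST]
Segment 4: SEQ = 61011, len = 610 B, covers [61011, 61620]
In-order data received: bytes [58573, 60300] (segments 1..2).
Segment 3 missing -> gap begins at byte 60301; later segments buffered out of order.
Cumulative ACK = next expected in-order byte = 58573 + 414 + 1314 = 60301

60301


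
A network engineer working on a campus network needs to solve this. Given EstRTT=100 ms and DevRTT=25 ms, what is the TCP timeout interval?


Given: EstRTT = 100 ms, DevRTT = 25 ms
Timeout = EstRTT + 4 * DevRTT
4 * DevRTT = 4 * 25 = 100
Timeout = 100 + 100 = 200 ms

200


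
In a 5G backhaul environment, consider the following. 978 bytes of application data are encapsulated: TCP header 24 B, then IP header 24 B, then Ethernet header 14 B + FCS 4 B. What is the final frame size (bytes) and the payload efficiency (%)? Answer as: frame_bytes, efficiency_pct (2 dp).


TCP segment = 978 + 24 = 1002 B
IP packet = 1002 + 24 = 1026 B
Ethernet frame = 1026 + 14 + 4 = 1044 B
Efficiency = app / frame = 978 / 1044 = 0.936782 = 93.6782% -> 93.68% (2 dp)

1044, 93.68


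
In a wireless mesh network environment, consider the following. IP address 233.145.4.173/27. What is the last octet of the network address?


Given: IP = 233.145.4.173, prefix = /27
Subnet mask = 255.255.255.224
Last octet of IP: 173
Last octet of mask: 224
Network last octet = 173 AND 224 = 160

160


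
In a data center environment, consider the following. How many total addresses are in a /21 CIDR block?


Given: CIDR prefix /21
Host bits = 32 - 21 = 11
Total addresses = 2^11 = 2048

2048


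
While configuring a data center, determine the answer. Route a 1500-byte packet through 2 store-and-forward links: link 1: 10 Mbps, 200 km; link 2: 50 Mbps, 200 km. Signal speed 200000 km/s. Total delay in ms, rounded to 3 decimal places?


Packet = 1500 bytes = 12000 bits. Store-and-forward: sum (t_trans + t_prop) per link.
Link 1: t_trans = 12000/(10*10^6) s = 1.2000 ms; t_prop = 200/200000 s = 1.0000 ms; subtotal = 2.2000 ms
Link 2: t_trans = 12000/(50*10^6) s = 0.2400 ms; t_prop = 200/200000 s = 1.0000 ms; subtotal = 1.2400 ms
End-to-end = 2.2000 + 1.2400 = 3.4400 ms -> 3.440 ms (3 dp)

3.440


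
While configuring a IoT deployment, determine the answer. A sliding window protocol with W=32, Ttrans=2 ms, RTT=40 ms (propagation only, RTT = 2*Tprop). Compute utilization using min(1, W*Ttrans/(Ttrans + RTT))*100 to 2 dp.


Given: W = 32, Ttrans = 2 ms, RTT = 40 ms (= 2 * Tprop, Tprop = 20 ms)
Cycle time = Ttrans + RTT = 2 + 40 = 42 ms (first packet sent until its ACK returns)
W * Ttrans = 32 * 2 = 64 ms of sending per cycle
W * Ttrans / (Ttrans + RTT) = 64 / 42 = 1.523810
U = min(1, 1.523810) = 1.000000
U% = 100.00%

100.00


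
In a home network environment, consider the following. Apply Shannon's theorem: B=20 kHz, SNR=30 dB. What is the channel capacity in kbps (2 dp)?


Given: B = 20 kHz, SNR = 30 dB
SNR linear = 10^(30/10) = 1000
1 + SNR = 1001
log2(1001) = 9.9672262588
C = 20 * 1000 * 9.9672262588 = 199344.5252 bps
C = 199.344525 kbps -> 199.34 kbps (2 dp)

199.34


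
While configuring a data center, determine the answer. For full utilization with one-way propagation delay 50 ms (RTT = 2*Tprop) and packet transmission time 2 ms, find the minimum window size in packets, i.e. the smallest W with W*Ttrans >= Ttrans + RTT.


Given: Ttrans = 2 ms, RTT = 100 ms (= 2 * Tprop, Tprop = 50 ms)
Time until first ACK returns = Ttrans + RTT = 2 + 100 = 102 ms
Need W * Ttrans >= Ttrans + RTT  ->  W >= (Ttrans + RTT) / Ttrans
(Ttrans + RTT) / Ttrans = 102 / 2 = 51
W_min = ceil(51) = 51

51


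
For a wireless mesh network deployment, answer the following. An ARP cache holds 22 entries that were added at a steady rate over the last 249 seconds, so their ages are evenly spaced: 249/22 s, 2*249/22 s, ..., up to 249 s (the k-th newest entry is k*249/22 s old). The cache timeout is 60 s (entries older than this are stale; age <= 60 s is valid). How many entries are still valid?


Ages are k * 249/22 s for k = 1..22 (spacing = 11.3182 s).
Entry k is valid iff k * 249/22 <= 60 iff k <= 22 * 60 / 249 = 5.3012
n_valid = floor(5.3012) = 5
(n_stale = 22 - 5 = 17)

5
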